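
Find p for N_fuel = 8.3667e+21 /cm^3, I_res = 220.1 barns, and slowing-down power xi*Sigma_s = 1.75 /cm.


p = exp(-N * I * 1e-24 / (xi*Sigma_s))
p = exp(-8.3667e+21 * 220.1 * 1e-24 / 1.75)
p = 0.34914

0.34914


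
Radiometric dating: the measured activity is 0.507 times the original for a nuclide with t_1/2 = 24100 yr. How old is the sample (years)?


lambda = ln(2) / t_half = ln(2) / 24100 = 2.876129e-05 /yr
t = -ln(A/A0) / lambda
t = -ln(0.507) / 2.876129e-05
t = 23617 yr

23617


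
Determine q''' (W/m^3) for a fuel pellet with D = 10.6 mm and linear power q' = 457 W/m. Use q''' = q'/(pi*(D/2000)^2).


r = D / 2 / 1000 = 10.6 / 2 / 1000 = 0.0053 m
q''' = q' / (pi * r^2)
q''' = 457 / (pi * 0.0053^2)
q''' = 5.1786e+06 W/m^3

5.1786e+06


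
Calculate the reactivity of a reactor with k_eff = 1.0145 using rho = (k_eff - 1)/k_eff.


rho = (k_eff - 1) / k_eff
rho = (1.0145 - 1) / 1.0145
rho = 0.014293

0.014293


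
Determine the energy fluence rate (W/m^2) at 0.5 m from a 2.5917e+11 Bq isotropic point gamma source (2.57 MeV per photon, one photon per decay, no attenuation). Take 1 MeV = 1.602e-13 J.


psi = A * E * 1.602e-13 / (4*pi*r^2)
psi = 2.5917e+11 * 2.57 * 1.602e-13 / (4*pi*0.5^2)
psi = 0.033965 W/m^2

0.033965


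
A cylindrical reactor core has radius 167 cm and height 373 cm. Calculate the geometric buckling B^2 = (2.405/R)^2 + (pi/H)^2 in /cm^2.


B^2 = (2.405/R)^2 + (pi/H)^2
B^2 = (2.405/167)^2 + (pi/373)^2
B^2 = 2.7833e-04 /cm^2

2.7833e-04


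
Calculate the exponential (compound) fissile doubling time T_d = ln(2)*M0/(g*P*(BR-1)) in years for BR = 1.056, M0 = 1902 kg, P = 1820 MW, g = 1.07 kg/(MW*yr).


Breeding gain G = BR - 1 = 1.056 - 1 = 0.056
Fissile production rate = g * P * G = 1.07 * 1820 * 0.056 = 109.0544 kg/yr
T_d = ln(2) * M0 / (g * P * G)
T_d = ln(2) * 1902 / 109.0544 = 12.089 yr

12.089


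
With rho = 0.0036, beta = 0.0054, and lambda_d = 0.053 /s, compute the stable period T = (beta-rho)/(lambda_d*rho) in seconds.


T = (beta - rho) / (lambda_d * rho)
T = (0.0054 - 0.0036) / (0.053 * 0.0036)
T = 9.4340 s

9.4340


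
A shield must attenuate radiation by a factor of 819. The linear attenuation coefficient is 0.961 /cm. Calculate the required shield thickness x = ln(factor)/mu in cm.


x = ln(factor) / mu
x = ln(819) / 0.961
x = 6.9803 cm

6.9803


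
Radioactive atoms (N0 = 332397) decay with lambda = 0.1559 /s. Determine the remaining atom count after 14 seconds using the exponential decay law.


N = N0 * exp(-lambda * t)
N = 332397 * exp(-0.1559 * 14)
N = 37477

37477


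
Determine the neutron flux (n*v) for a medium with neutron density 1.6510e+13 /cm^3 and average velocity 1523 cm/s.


phi = n * v
phi = 1.6510e+13 * 1523
phi = 2.5145e+16 /cm^2/s

2.5145e+16


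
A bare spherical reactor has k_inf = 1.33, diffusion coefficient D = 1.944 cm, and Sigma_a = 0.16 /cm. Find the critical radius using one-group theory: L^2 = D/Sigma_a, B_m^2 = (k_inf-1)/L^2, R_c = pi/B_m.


L^2 = D / Sigma_a = 1.944 / 0.16 = 12.15000 cm^2
B_m^2 = (k_inf - 1) / L^2 = (1.33 - 1) / 12.15000 = 0.02716049 /cm^2
For a bare sphere: B_g = pi/R, so R_c = pi / sqrt(B_m^2)
R_c = pi / sqrt(0.02716049) = 19.063 cm

19.063


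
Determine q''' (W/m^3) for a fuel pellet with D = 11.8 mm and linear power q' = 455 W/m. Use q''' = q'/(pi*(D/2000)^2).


r = D / 2 / 1000 = 11.8 / 2 / 1000 = 0.0059 m
q''' = q' / (pi * r^2)
q''' = 455 / (pi * 0.0059^2)
q''' = 4.1606e+06 W/m^3

4.1606e+06


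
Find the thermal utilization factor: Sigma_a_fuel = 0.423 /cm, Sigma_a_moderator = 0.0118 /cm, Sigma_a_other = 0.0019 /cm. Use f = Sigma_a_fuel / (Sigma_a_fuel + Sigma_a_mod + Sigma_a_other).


f = Sigma_a_fuel / (Sigma_a_fuel + Sigma_a_mod + Sigma_a_other)
f = 0.423 / (0.423 + 0.0118 + 0.0019)
f = 0.96863

0.96863


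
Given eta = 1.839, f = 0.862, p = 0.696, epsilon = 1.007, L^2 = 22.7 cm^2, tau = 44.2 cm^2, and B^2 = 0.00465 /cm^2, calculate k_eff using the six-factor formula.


k_inf = eta*f*p*eps = 1.839*0.862*0.696*1.007 = 1.111035
P_TNL = 1/(1 + L^2*B^2) = 1/(1 + 22.7*0.00465) = 0.9045231
P_FNL = exp(-B^2*tau) = exp(-0.00465*44.2) = 0.8142157
k_eff = k_inf * P_TNL * P_FNL = 1.111035 * 0.9045231 * 0.8142157
k_eff = 0.81825

0.81825


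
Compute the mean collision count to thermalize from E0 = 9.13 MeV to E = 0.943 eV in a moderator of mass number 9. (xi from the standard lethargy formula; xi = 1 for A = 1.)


xi = 1 + (A-1)^2/(2A)*ln((A-1)/(A+1)) = 0.2066007 (for A = 9)
n = ln(E0/E) / xi
n = ln(9.13e6 / 0.943) / 0.2066007
n = ln(9.681866e+06) / 0.2066007 = 77.859

77.859


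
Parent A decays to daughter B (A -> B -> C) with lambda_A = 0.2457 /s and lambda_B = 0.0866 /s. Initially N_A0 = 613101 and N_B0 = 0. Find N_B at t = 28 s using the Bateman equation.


N_B(t) = lambda_A * N_A0 / (lambda_B - lambda_A) * [exp(-lambda_A*t) - exp(-lambda_B*t)]
exp(-0.2457*28) = 0.001028555; exp(-0.0866*28) = 0.08849582
N_B = 0.2457 * 613101 / (0.0866 - 0.2457) * (0.001028555 - 0.08849582)
N_B = 82816

82816


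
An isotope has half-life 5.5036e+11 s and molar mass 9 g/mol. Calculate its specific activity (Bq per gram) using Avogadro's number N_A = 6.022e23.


lambda = ln(2) / t_half = ln(2) / 5.5036e+11 = 1.259443e-12 /s
SA = lambda * N_A / M
SA = 1.259443e-12 * 6.022e23 / 9
SA = 8.4271e+10 Bq/g

8.4271e+10


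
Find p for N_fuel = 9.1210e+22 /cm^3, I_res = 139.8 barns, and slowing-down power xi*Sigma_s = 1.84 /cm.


p = exp(-N * I * 1e-24 / (xi*Sigma_s))
p = exp(-9.1210e+22 * 139.8 * 1e-24 / 1.84)
p = 9.7802e-04

9.7802e-04


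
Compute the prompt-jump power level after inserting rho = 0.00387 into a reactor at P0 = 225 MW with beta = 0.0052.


P1/P0 = beta / (beta - rho)
P1/P0 = 0.0052 / (0.0052 - 0.00387) = 3.909774
P1 = 225 * 3.909774 = 879.70 MW

879.70


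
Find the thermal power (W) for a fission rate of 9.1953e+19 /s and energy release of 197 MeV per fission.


P = fission_rate * E_MeV * 1.602e-13
P = 9.1953e+19 * 197 * 1.602e-13
P = 2.9020e+09 W

2.9020e+09


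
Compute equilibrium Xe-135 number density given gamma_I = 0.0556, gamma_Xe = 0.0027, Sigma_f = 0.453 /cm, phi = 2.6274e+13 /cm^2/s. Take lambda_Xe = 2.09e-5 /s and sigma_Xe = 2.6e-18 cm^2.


Xe_eq = (gamma_I + gamma_Xe) * Sigma_f * phi / (lambda_Xe + sigma_Xe * phi)
Numerator = (0.0556 + 0.0027) * 0.453 * 2.6274e+13 = 6.938937e+11
Denominator = 2.09e-5 + 2.6e-18 * 2.6274e+13 = 8.921240e-05
Xe_eq = 6.938937e+11 / 8.921240e-05 = 7.7780e+15 /cm^3

7.7780e+15


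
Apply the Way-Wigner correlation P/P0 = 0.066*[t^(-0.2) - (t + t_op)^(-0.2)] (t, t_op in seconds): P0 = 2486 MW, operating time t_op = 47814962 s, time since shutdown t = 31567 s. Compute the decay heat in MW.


P/P0 = 0.066 * [t^(-0.2) - (t + t_op)^(-0.2)]
P/P0 = 0.066 * [31567^(-0.2) - (31567 + 47814962)^(-0.2)]
P/P0 = 0.066 * [0.1259370 - 0.02910918] = 0.006390636
P = 2486 * 0.006390636 = 15.887 MW

15.887


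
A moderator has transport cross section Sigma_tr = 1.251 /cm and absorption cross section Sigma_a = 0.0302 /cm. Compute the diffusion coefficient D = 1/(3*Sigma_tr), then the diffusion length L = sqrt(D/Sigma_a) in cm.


D = 1 / (3 * Sigma_tr) = 1 / (3 * 1.251) = 0.2664535 cm
L = sqrt(D / Sigma_a)
L = sqrt(0.2664535 / 0.0302)
L = 2.9703 cm

2.9703


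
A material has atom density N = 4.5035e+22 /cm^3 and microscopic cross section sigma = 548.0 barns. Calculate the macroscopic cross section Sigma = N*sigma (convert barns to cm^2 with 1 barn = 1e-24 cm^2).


Sigma = N * sigma_barns * 1e-24
Sigma = 4.5035e+22 * 548.0 * 1e-24
Sigma = 24.679 /cm

24.679


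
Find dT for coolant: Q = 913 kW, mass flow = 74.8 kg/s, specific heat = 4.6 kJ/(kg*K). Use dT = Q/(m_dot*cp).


dT = Q / (m_dot * cp)
dT = 913 / (74.8 * 4.6)
dT = 2.6535 C

2.6535


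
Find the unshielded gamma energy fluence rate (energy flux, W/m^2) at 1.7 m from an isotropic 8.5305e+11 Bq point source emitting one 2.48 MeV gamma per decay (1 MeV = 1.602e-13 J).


psi = A * E * 1.602e-13 / (4*pi*r^2)
psi = 8.5305e+11 * 2.48 * 1.602e-13 / (4*pi*1.7^2)
psi = 0.0093321 W/m^2

0.0093321


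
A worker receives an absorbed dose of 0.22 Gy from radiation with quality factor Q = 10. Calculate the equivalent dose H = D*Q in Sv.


H = D * Q
H = 0.22 * 10
H = 2.2000 Sv

2.2000


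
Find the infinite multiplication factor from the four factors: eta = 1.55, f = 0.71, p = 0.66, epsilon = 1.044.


k_inf = eta * f * p * epsilon
k_inf = 1.55 * 0.71 * 0.66 * 1.044
k_inf = 0.75829

0.75829


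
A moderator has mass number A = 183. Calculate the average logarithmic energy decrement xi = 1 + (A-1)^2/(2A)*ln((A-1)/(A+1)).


xi = 1 + (A-1)^2/(2A) * ln((A-1)/(A+1))
xi = 1 + (183-1)^2/(2*183) * ln((183-1)/(183 +1))
xi = 0.010889

0.010889


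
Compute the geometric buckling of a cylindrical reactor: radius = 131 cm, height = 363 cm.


B^2 = (2.405/R)^2 + (pi/H)^2
B^2 = (2.405/131)^2 + (pi/363)^2
B^2 = 4.1195e-04 /cm^2

4.1195e-04


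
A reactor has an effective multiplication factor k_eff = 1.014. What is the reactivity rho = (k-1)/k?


rho = (k_eff - 1) / k_eff
rho = (1.014 - 1) / 1.014
rho = 0.013807

0.013807


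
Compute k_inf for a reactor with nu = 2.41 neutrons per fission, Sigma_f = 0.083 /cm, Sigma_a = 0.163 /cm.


k_inf = nu * Sigma_f / Sigma_a
k_inf = 2.41 * 0.083 / 0.163
k_inf = 1.2272

1.2272


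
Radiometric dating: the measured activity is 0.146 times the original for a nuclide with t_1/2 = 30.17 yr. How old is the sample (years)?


lambda = ln(2) / t_half = ln(2) / 30.17 = 0.02297472 /yr
t = -ln(A/A0) / lambda
t = -ln(0.146) / 0.02297472
t = 83.751 yr

83.751


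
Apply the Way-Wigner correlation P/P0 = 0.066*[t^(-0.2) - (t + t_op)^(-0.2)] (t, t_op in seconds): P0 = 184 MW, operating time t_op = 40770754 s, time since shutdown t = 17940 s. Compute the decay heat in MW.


P/P0 = 0.066 * [t^(-0.2) - (t + t_op)^(-0.2)]
P/P0 = 0.066 * [17940^(-0.2) - (17940 + 40770754)^(-0.2)]
P/P0 = 0.066 * [0.1410053 - 0.03005329] = 0.007322833
P = 184 * 0.007322833 = 1.3474 MW

1.3474


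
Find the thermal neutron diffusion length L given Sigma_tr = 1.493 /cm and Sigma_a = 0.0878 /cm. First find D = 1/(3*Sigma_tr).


D = 1 / (3 * Sigma_tr) = 1 / (3 * 1.493) = 0.2232641 cm
L = sqrt(D / Sigma_a)
L = sqrt(0.2232641 / 0.0878)
L = 1.5946 cm

1.5946


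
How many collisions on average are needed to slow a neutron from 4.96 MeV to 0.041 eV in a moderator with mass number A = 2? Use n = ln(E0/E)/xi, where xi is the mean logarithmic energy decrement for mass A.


xi = 1 + (A-1)^2/(2A)*ln((A-1)/(A+1)) = 0.7253469 (for A = 2)
n = ln(E0/E) / xi
n = ln(4.96e6 / 0.041) / 0.7253469
n = ln(1.209756e+08) / 0.7253469 = 25.658

25.658


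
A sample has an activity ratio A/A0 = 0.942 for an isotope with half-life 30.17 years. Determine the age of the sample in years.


lambda = ln(2) / t_half = ln(2) / 30.17 = 0.02297472 /yr
t = -ln(A/A0) / lambda
t = -ln(0.942) / 0.02297472
t = 2.6007 yr

2.6007


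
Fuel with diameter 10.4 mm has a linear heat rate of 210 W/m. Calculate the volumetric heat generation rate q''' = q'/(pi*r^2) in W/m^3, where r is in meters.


r = D / 2 / 1000 = 10.4 / 2 / 1000 = 0.0052 m
q''' = q' / (pi * r^2)
q''' = 210 / (pi * 0.0052^2)
q''' = 2.4721e+06 W/m^3

2.4721e+06


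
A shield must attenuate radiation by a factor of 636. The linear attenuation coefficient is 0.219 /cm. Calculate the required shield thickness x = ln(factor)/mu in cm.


x = ln(factor) / mu
x = ln(636) / 0.219
x = 29.476 cm

29.476


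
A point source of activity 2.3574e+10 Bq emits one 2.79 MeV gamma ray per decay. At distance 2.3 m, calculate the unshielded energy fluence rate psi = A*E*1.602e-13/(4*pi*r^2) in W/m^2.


psi = A * E * 1.602e-13 / (4*pi*r^2)
psi = 2.3574e+10 * 2.79 * 1.602e-13 / (4*pi*2.3^2)
psi = 1.5850e-04 W/m^2

1.5850e-04


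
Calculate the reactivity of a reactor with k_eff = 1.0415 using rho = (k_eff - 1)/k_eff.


rho = (k_eff - 1) / k_eff
rho = (1.0415 - 1) / 1.0415
rho = 0.039846

0.039846


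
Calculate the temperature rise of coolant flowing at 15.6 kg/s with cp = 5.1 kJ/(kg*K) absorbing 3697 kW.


dT = Q / (m_dot * cp)
dT = 3697 / (15.6 * 5.1)
dT = 46.468 C

46.468


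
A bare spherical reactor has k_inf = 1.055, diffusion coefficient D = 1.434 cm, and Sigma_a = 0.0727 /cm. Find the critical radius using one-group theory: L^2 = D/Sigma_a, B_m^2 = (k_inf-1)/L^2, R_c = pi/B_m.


L^2 = D / Sigma_a = 1.434 / 0.0727 = 19.72490 cm^2
B_m^2 = (k_inf - 1) / L^2 = (1.055 - 1) / 19.72490 = 0.002788354 /cm^2
For a bare sphere: B_g = pi/R, so R_c = pi / sqrt(B_m^2)
R_c = pi / sqrt(0.002788354) = 59.494 cm

59.494


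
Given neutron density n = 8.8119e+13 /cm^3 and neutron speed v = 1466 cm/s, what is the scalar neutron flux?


phi = n * v
phi = 8.8119e+13 * 1466
phi = 1.2918e+17 /cm^2/s

1.2918e+17


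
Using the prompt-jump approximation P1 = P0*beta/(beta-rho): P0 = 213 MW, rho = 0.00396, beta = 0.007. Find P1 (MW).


P1/P0 = beta / (beta - rho)
P1/P0 = 0.007 / (0.007 - 0.00396) = 2.302632
P1 = 213 * 2.302632 = 490.46 MW

490.46


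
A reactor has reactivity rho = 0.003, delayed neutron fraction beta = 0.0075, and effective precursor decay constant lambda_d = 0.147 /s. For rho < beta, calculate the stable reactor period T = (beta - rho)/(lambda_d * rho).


T = (beta - rho) / (lambda_d * rho)
T = (0.0075 - 0.003) / (0.147 * 0.003)
T = 10.204 s

10.204


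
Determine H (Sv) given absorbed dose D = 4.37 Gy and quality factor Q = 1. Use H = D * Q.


H = D * Q
H = 4.37 * 1
H = 4.3700 Sv

4.3700


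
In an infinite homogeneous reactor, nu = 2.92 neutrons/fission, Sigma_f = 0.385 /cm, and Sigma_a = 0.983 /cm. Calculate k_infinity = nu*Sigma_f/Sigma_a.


k_inf = nu * Sigma_f / Sigma_a
k_inf = 2.92 * 0.385 / 0.983
k_inf = 1.1436

1.1436


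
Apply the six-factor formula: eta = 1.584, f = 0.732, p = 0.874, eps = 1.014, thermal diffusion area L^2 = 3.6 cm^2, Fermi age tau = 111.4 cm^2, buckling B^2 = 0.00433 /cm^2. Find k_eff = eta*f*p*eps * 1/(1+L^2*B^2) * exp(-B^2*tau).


k_inf = eta*f*p*eps = 1.584*0.732*0.874*1.014 = 1.027580
P_TNL = 1/(1 + L^2*B^2) = 1/(1 + 3.6*0.00433) = 0.9846513
P_FNL = exp(-B^2*tau) = exp(-0.00433*111.4) = 0.6173236
k_eff = k_inf * P_TNL * P_FNL = 1.027580 * 0.9846513 * 0.6173236
k_eff = 0.62461

0.62461


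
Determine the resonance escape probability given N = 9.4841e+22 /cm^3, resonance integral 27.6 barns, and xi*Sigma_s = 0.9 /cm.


p = exp(-N * I * 1e-24 / (xi*Sigma_s))
p = exp(-9.4841e+22 * 27.6 * 1e-24 / 0.9)
p = 0.054560

0.054560


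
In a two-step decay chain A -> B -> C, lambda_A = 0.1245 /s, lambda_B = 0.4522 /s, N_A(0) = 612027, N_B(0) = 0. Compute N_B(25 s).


N_B(t) = lambda_A * N_A0 / (lambda_B - lambda_A) * [exp(-lambda_A*t) - exp(-lambda_B*t)]
exp(-0.1245*25) = 0.04448959; exp(-0.4522*25) = 1.231121e-05
N_B = 0.1245 * 612027 / (0.4522 - 0.1245) * (0.04448959 - 1.231121e-05)
N_B = 10342

10342


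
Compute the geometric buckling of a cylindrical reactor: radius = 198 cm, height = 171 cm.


B^2 = (2.405/R)^2 + (pi/H)^2
B^2 = (2.405/198)^2 + (pi/171)^2
B^2 = 4.8506e-04 /cm^2

4.8506e-04


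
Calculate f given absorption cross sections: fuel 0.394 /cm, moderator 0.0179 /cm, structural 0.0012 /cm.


f = Sigma_a_fuel / (Sigma_a_fuel + Sigma_a_mod + Sigma_a_other)
f = 0.394 / (0.394 + 0.0179 + 0.0012)
f = 0.95376

0.95376


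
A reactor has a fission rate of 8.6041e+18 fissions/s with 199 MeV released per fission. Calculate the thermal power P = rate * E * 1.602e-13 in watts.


P = fission_rate * E_MeV * 1.602e-13
P = 8.6041e+18 * 199 * 1.602e-13
P = 2.7430e+08 W

2.7430e+08


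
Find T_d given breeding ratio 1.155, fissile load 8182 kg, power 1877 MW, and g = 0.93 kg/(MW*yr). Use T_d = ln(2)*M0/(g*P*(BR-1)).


Breeding gain G = BR - 1 = 1.155 - 1 = 0.155
Fissile production rate = g * P * G = 0.93 * 1877 * 0.155 = 270.56955 kg/yr
T_d = ln(2) * M0 / (g * P * G)
T_d = ln(2) * 8182 / 270.56955 = 20.961 yr

20.961


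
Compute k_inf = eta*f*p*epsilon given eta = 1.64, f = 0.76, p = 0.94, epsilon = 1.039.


k_inf = eta * f * p * epsilon
k_inf = 1.64 * 0.76 * 0.94 * 1.039
k_inf = 1.2173

1.2173


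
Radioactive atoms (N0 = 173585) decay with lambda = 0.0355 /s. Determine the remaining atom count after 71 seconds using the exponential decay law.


N = N0 * exp(-lambda * t)
N = 173585 * exp(-0.0355 * 71)
N = 13960

13960


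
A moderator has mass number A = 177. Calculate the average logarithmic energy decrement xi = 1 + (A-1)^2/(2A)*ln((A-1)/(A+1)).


xi = 1 + (A-1)^2/(2A) * ln((A-1)/(A+1))
xi = 1 + (177-1)^2/(2*177) * ln((177-1)/(177 +1))
xi = 0.011257

0.011257


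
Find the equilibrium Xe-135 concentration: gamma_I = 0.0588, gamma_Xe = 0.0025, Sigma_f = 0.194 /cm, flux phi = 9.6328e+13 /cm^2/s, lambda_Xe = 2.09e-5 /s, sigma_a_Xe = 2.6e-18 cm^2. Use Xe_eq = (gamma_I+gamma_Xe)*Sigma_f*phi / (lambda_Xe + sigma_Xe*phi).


Xe_eq = (gamma_I + gamma_Xe) * Sigma_f * phi / (lambda_Xe + sigma_Xe * phi)
Numerator = (0.0588 + 0.0025) * 0.194 * 9.6328e+13 = 1.145552e+12
Denominator = 2.09e-5 + 2.6e-18 * 9.6328e+13 = 2.713528e-04
Xe_eq = 1.145552e+12 / 2.713528e-04 = 4.2216e+15 /cm^3

4.2216e+15


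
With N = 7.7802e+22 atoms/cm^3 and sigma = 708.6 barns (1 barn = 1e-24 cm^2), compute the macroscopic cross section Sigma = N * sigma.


Sigma = N * sigma_barns * 1e-24
Sigma = 7.7802e+22 * 708.6 * 1e-24
Sigma = 55.130 /cm

55.130


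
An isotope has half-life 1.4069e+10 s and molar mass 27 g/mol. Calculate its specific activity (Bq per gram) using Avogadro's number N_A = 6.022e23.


lambda = ln(2) / t_half = ln(2) / 1.4069e+10 = 4.926769e-11 /s
SA = lambda * N_A / M
SA = 4.926769e-11 * 6.022e23 / 27
SA = 1.0989e+12 Bq/g

1.0989e+12


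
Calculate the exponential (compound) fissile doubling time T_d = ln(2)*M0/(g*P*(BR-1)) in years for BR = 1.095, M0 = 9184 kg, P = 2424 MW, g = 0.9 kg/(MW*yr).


Breeding gain G = BR - 1 = 1.095 - 1 = 0.095
Fissile production rate = g * P * G = 0.9 * 2424 * 0.095 = 207.252 kg/yr
T_d = ln(2) * M0 / (g * P * G)
T_d = ln(2) * 9184 / 207.252 = 30.716 yr

30.716


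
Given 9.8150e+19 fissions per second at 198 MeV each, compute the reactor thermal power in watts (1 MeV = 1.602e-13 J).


P = fission_rate * E_MeV * 1.602e-13
P = 9.8150e+19 * 198 * 1.602e-13
P = 3.1133e+09 W

3.1133e+09


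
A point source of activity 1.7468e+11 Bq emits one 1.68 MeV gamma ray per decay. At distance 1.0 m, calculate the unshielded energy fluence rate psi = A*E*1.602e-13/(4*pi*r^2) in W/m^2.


psi = A * E * 1.602e-13 / (4*pi*r^2)
psi = 1.7468e+11 * 1.68 * 1.602e-13 / (4*pi*1.0^2)
psi = 0.0037411 W/m^2

0.0037411


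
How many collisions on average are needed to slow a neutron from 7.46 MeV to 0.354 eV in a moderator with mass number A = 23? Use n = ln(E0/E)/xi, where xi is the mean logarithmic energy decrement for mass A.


xi = 1 + (A-1)^2/(2A)*ln((A-1)/(A+1)) = 0.08448899 (for A = 23)
n = ln(E0/E) / xi
n = ln(7.46e6 / 0.354) / 0.08448899
n = ln(2.107345e+07) / 0.08448899 = 199.59

199.59


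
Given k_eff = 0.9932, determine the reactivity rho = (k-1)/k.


rho = (k_eff - 1) / k_eff
rho = (0.9932 - 1) / 0.9932
rho = -0.0068466

-0.0068466


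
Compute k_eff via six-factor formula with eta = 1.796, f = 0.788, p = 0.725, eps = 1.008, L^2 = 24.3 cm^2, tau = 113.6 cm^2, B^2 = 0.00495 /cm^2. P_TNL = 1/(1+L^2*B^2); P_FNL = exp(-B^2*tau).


k_inf = eta*f*p*eps = 1.796*0.788*0.725*1.008 = 1.034263
P_TNL = 1/(1 + L^2*B^2) = 1/(1 + 24.3*0.00495) = 0.8926300
P_FNL = exp(-B^2*tau) = exp(-0.00495*113.6) = 0.5698854
k_eff = k_inf * P_TNL * P_FNL = 1.034263 * 0.8926300 * 0.5698854
k_eff = 0.52613

0.52613


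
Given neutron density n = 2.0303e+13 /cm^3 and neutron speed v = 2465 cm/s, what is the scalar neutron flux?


phi = n * v
phi = 2.0303e+13 * 2465
phi = 5.0047e+16 /cm^2/s

5.0047e+16


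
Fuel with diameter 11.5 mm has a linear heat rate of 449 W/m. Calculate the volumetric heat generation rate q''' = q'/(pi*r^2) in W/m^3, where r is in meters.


r = D / 2 / 1000 = 11.5 / 2 / 1000 = 0.00575 m
q''' = q' / (pi * r^2)
q''' = 449 / (pi * 0.00575^2)
q''' = 4.3228e+06 W/m^3

4.3228e+06


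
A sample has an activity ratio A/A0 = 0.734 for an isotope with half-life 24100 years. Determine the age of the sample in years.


lambda = ln(2) / t_half = ln(2) / 24100 = 2.876129e-05 /yr
t = -ln(A/A0) / lambda
t = -ln(0.734) / 2.876129e-05
t = 10752 yr

10752


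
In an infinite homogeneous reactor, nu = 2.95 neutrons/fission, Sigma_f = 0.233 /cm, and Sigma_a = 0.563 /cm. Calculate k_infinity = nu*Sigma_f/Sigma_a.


k_inf = nu * Sigma_f / Sigma_a
k_inf = 2.95 * 0.233 / 0.563
k_inf = 1.2209

1.2209


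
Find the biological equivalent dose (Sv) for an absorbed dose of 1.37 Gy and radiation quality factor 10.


H = D * Q
H = 1.37 * 10
H = 13.700 Sv

13.700


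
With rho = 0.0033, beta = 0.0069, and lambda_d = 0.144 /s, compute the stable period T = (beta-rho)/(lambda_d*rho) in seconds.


T = (beta - rho) / (lambda_d * rho)
T = (0.0069 - 0.0033) / (0.144 * 0.0033)
T = 7.5758 s

7.5758


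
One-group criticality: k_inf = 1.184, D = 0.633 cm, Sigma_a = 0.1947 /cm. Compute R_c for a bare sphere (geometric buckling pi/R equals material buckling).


L^2 = D / Sigma_a = 0.633 / 0.1947 = 3.251156 cm^2
B_m^2 = (k_inf - 1) / L^2 = (1.184 - 1) / 3.251156 = 0.05659525 /cm^2
For a bare sphere: B_g = pi/R, so R_c = pi / sqrt(B_m^2)
R_c = pi / sqrt(0.05659525) = 13.206 cm

13.206


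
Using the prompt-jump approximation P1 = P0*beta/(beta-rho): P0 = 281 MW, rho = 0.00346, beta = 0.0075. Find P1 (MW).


P1/P0 = beta / (beta - rho)
P1/P0 = 0.0075 / (0.0075 - 0.00346) = 1.856436
P1 = 281 * 1.856436 = 521.66 MW

521.66


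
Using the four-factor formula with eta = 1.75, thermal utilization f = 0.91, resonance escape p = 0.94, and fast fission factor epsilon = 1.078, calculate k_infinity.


k_inf = eta * f * p * epsilon
k_inf = 1.75 * 0.91 * 0.94 * 1.078
k_inf = 1.6137

1.6137


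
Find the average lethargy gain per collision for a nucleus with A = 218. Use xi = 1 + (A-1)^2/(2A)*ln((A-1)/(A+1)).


xi = 1 + (A-1)^2/(2A) * ln((A-1)/(A+1))
xi = 1 + (218-1)^2/(2*218) * ln((218-1)/(218 +1))
xi = 0.0091463

0.0091463


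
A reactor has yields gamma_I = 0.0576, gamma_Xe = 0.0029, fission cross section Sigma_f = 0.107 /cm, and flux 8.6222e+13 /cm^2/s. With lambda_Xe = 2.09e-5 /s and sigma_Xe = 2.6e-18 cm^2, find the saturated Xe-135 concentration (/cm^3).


Xe_eq = (gamma_I + gamma_Xe) * Sigma_f * phi / (lambda_Xe + sigma_Xe * phi)
Numerator = (0.0576 + 0.0029) * 0.107 * 8.6222e+13 = 5.581581e+11
Denominator = 2.09e-5 + 2.6e-18 * 8.6222e+13 = 2.450772e-04
Xe_eq = 5.581581e+11 / 2.450772e-04 = 2.2775e+15 /cm^3

2.2775e+15


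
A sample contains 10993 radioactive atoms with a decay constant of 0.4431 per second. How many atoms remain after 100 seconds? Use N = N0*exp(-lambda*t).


N = N0 * exp(-lambda * t)
N = 10993 * exp(-0.4431 * 100)
N = 6.2738e-16

6.2738e-16


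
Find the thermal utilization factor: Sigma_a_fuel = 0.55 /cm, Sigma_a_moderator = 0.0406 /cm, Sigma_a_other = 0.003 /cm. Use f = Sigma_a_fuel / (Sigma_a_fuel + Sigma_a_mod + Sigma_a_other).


f = Sigma_a_fuel / (Sigma_a_fuel + Sigma_a_mod + Sigma_a_other)
f = 0.55 / (0.55 + 0.0406 + 0.003)
f = 0.92655

0.92655


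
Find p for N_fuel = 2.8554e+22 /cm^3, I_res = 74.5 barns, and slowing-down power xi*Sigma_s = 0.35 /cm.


p = exp(-N * I * 1e-24 / (xi*Sigma_s))
p = exp(-2.8554e+22 * 74.5 * 1e-24 / 0.35)
p = 0.0022929

0.0022929


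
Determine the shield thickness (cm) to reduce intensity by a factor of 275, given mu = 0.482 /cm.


x = ln(factor) / mu
x = ln(275) / 0.482
x = 11.653 cm

11.653


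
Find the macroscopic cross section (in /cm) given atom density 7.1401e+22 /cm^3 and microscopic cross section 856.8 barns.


Sigma = N * sigma_barns * 1e-24
Sigma = 7.1401e+22 * 856.8 * 1e-24
Sigma = 61.176 /cm

61.176


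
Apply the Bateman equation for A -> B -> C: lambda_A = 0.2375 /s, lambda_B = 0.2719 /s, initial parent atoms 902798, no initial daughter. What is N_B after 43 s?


N_B(t) = lambda_A * N_A0 / (lambda_B - lambda_A) * [exp(-lambda_A*t) - exp(-lambda_B*t)]
exp(-0.2375*43) = 3.670858e-05; exp(-0.2719*43) = 8.362944e-06
N_B = 0.2375 * 902798 / (0.2719 - 0.2375) * (3.670858e-05 - 8.362944e-06)
N_B = 176.68

176.68


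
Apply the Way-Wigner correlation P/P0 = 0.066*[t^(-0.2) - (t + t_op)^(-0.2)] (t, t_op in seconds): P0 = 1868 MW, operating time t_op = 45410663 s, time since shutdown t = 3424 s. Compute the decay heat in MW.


P/P0 = 0.066 * [t^(-0.2) - (t + t_op)^(-0.2)]
P/P0 = 0.066 * [3424^(-0.2) - (3424 + 45410663)^(-0.2)]
P/P0 = 0.066 * [0.1963782 - 0.02941453] = 0.01101960
P = 1868 * 0.01101960 = 20.585 MW

20.585


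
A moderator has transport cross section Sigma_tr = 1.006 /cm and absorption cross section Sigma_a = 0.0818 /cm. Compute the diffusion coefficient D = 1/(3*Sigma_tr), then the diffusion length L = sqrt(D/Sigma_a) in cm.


D = 1 / (3 * Sigma_tr) = 1 / (3 * 1.006) = 0.3313453 cm
L = sqrt(D / Sigma_a)
L = sqrt(0.3313453 / 0.0818)
L = 2.0126 cm

2.0126


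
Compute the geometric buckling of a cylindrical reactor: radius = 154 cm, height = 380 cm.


B^2 = (2.405/R)^2 + (pi/H)^2
B^2 = (2.405/154)^2 + (pi/380)^2
B^2 = 3.1224e-04 /cm^2

3.1224e-04


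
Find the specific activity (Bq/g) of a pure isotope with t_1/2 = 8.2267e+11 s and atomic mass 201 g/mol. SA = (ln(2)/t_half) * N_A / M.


lambda = ln(2) / t_half = ln(2) / 8.2267e+11 = 8.425580e-13 /s
SA = lambda * N_A / M
SA = 8.425580e-13 * 6.022e23 / 201
SA = 2.5243e+09 Bq/g

2.5243e+09


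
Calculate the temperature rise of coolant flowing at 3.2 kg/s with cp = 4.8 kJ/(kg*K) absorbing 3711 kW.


dT = Q / (m_dot * cp)
dT = 3711 / (3.2 * 4.8)
dT = 241.60 C

241.60


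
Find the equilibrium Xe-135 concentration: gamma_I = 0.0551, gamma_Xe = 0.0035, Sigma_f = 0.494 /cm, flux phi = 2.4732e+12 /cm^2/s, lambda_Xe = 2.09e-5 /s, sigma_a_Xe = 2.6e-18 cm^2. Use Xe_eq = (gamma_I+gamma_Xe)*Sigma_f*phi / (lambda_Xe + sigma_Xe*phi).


Xe_eq = (gamma_I + gamma_Xe) * Sigma_f * phi / (lambda_Xe + sigma_Xe * phi)
Numerator = (0.0551 + 0.0035) * 0.494 * 2.4732e+12 = 7.159518e+10
Denominator = 2.09e-5 + 2.6e-18 * 2.4732e+12 = 2.733032e-05
Xe_eq = 7.159518e+10 / 2.733032e-05 = 2.6196e+15 /cm^3

2.6196e+15


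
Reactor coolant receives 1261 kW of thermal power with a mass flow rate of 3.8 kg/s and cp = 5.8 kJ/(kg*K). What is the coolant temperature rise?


dT = Q / (m_dot * cp)
dT = 1261 / (3.8 * 5.8)
dT = 57.214 C

57.214


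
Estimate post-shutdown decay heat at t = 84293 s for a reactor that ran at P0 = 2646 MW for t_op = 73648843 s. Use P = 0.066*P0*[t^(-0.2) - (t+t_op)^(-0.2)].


P/P0 = 0.066 * [t^(-0.2) - (t + t_op)^(-0.2)]
P/P0 = 0.066 * [84293^(-0.2) - (84293 + 73648843)^(-0.2)]
P/P0 = 0.066 * [0.1034765 - 0.02669731] = 0.005067427
P = 2646 * 0.005067427 = 13.408 MW

13.408


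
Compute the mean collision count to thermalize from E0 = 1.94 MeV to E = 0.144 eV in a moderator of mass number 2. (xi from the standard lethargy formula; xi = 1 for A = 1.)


xi = 1 + (A-1)^2/(2A)*ln((A-1)/(A+1)) = 0.7253469 (for A = 2)
n = ln(E0/E) / xi
n = ln(1.94e6 / 0.144) / 0.7253469
n = ln(1.347222e+07) / 0.7253469 = 22.632

22.632


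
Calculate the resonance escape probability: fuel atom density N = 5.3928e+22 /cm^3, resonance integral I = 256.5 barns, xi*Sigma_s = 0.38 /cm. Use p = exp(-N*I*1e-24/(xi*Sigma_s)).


p = exp(-N * I * 1e-24 / (xi*Sigma_s))
p = exp(-5.3928e+22 * 256.5 * 1e-24 / 0.38)
p = 1.5526e-16

1.5526e-16


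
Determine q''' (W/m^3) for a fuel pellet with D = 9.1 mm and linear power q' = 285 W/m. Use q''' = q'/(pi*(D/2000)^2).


r = D / 2 / 1000 = 9.1 / 2 / 1000 = 0.00455 m
q''' = q' / (pi * r^2)
q''' = 285 / (pi * 0.00455^2)
q''' = 4.3820e+06 W/m^3

4.3820e+06


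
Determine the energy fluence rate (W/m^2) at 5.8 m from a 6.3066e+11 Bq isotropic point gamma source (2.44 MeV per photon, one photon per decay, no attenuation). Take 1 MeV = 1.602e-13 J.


psi = A * E * 1.602e-13 / (4*pi*r^2)
psi = 6.3066e+11 * 2.44 * 1.602e-13 / (4*pi*5.8^2)
psi = 5.8315e-04 W/m^2

5.8315e-04


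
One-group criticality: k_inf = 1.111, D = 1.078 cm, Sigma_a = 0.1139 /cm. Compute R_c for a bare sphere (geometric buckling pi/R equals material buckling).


L^2 = D / Sigma_a = 1.078 / 0.1139 = 9.464442 cm^2
B_m^2 = (k_inf - 1) / L^2 = (1.111 - 1) / 9.464442 = 0.01172811 /cm^2
For a bare sphere: B_g = pi/R, so R_c = pi / sqrt(B_m^2)
R_c = pi / sqrt(0.01172811) = 29.009 cm

29.009


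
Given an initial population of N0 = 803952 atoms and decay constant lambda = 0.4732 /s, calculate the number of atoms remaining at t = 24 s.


N = N0 * exp(-lambda * t)
N = 803952 * exp(-0.4732 * 24)
N = 9.3980

9.3980


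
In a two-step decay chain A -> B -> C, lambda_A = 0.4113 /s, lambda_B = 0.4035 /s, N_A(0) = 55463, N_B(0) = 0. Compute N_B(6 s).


N_B(t) = lambda_A * N_A0 / (lambda_B - lambda_A) * [exp(-lambda_A*t) - exp(-lambda_B*t)]
exp(-0.4113*6) = 0.08477115; exp(-0.4035*6) = 0.08883274
N_B = 0.4113 * 55463 / (0.4035 - 0.4113) * (0.08477115 - 0.08883274)
N_B = 11879

11879


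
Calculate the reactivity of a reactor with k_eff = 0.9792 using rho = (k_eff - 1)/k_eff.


rho = (k_eff - 1) / k_eff
rho = (0.9792 - 1) / 0.9792
rho = -0.021242

-0.021242


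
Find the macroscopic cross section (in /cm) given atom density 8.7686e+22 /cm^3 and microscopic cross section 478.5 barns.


Sigma = N * sigma_barns * 1e-24
Sigma = 8.7686e+22 * 478.5 * 1e-24
Sigma = 41.958 /cm

41.958


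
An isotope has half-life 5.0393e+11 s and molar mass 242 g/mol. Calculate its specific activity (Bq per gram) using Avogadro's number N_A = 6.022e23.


lambda = ln(2) / t_half = ln(2) / 5.0393e+11 = 1.375483e-12 /s
SA = lambda * N_A / M
SA = 1.375483e-12 * 6.022e23 / 242
SA = 3.4228e+09 Bq/g

3.4228e+09


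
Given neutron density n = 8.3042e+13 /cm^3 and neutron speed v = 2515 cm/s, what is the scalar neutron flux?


phi = n * v
phi = 8.3042e+13 * 2515
phi = 2.0885e+17 /cm^2/s

2.0885e+17


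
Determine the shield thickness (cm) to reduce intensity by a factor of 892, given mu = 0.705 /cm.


x = ln(factor) / mu
x = ln(892) / 0.705
x = 9.6361 cm

9.6361


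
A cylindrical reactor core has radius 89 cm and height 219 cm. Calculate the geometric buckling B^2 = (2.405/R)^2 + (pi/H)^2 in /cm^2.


B^2 = (2.405/R)^2 + (pi/H)^2
B^2 = (2.405/89)^2 + (pi/219)^2
B^2 = 9.3600e-04 /cm^2

9.3600e-04


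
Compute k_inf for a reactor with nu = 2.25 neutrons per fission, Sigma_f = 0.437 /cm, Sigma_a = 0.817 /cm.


k_inf = nu * Sigma_f / Sigma_a
k_inf = 2.25 * 0.437 / 0.817
k_inf = 1.2035

1.2035


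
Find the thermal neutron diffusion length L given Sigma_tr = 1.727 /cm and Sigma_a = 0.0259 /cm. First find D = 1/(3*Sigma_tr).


D = 1 / (3 * Sigma_tr) = 1 / (3 * 1.727) = 0.1930129 cm
L = sqrt(D / Sigma_a)
L = sqrt(0.1930129 / 0.0259)
L = 2.7299 cm

2.7299


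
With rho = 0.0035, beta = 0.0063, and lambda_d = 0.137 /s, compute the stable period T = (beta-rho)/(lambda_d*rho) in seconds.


T = (beta - rho) / (lambda_d * rho)
T = (0.0063 - 0.0035) / (0.137 * 0.0035)
T = 5.8394 s

5.8394


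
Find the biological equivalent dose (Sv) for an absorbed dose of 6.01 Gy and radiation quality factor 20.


H = D * Q
H = 6.01 * 20
H = 120.20 Sv

120.20


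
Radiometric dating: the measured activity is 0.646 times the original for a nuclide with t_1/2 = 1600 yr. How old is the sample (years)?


lambda = ln(2) / t_half = ln(2) / 1600 = 4.332170e-04 /yr
t = -ln(A/A0) / lambda
t = -ln(0.646) / 4.332170e-04
t = 1008.6 yr

1008.6


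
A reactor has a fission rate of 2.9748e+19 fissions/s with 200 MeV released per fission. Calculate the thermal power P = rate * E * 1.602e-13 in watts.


P = fission_rate * E_MeV * 1.602e-13
P = 2.9748e+19 * 200 * 1.602e-13
P = 9.5313e+08 W

9.5313e+08


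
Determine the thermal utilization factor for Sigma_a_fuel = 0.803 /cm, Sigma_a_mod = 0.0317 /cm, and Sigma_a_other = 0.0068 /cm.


f = Sigma_a_fuel / (Sigma_a_fuel + Sigma_a_mod + Sigma_a_other)
f = 0.803 / (0.803 + 0.0317 + 0.0068)
f = 0.95425

0.95425


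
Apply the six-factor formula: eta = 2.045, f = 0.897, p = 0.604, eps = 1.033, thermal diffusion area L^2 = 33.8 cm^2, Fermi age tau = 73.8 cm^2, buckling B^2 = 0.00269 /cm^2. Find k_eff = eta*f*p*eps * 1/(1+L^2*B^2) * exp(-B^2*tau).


k_inf = eta*f*p*eps = 2.045*0.897*0.604*1.033 = 1.144519
P_TNL = 1/(1 + L^2*B^2) = 1/(1 + 33.8*0.00269) = 0.9166558
P_FNL = exp(-B^2*tau) = exp(-0.00269*73.8) = 0.8199417
k_eff = k_inf * P_TNL * P_FNL = 1.144519 * 0.9166558 * 0.8199417
k_eff = 0.86023

0.86023


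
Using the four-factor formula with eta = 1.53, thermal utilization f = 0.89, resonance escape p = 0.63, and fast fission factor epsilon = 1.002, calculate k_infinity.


k_inf = eta * f * p * epsilon
k_inf = 1.53 * 0.89 * 0.63 * 1.002
k_inf = 0.85959

0.85959


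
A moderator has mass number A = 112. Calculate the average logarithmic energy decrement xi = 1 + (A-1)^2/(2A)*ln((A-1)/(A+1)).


xi = 1 + (A-1)^2/(2A) * ln((A-1)/(A+1))
xi = 1 + (112-1)^2/(2*112) * ln((112-1)/(112 +1))
xi = 0.017751

0.017751


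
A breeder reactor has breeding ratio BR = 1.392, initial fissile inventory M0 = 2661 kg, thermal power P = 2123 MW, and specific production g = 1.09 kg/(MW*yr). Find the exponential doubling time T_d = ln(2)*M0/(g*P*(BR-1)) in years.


Breeding gain G = BR - 1 = 1.392 - 1 = 0.392
Fissile production rate = g * P * G = 1.09 * 2123 * 0.392 = 907.11544 kg/yr
T_d = ln(2) * M0 / (g * P * G)
T_d = ln(2) * 2661 / 907.11544 = 2.0333 yr

2.0333


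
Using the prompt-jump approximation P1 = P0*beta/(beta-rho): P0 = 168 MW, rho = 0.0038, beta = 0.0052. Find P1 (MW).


P1/P0 = beta / (beta - rho)
P1/P0 = 0.0052 / (0.0052 - 0.0038) = 3.714286
P1 = 168 * 3.714286 = 624.00 MW

624.00


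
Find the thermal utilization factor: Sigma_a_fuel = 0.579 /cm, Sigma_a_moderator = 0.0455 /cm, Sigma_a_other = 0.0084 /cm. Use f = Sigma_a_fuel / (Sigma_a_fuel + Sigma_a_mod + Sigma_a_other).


f = Sigma_a_fuel / (Sigma_a_fuel + Sigma_a_mod + Sigma_a_other)
f = 0.579 / (0.579 + 0.0455 + 0.0084)
f = 0.91484

0.91484


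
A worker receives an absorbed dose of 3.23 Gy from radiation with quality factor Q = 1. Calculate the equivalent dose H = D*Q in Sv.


H = D * Q
H = 3.23 * 1
H = 3.2300 Sv

3.2300


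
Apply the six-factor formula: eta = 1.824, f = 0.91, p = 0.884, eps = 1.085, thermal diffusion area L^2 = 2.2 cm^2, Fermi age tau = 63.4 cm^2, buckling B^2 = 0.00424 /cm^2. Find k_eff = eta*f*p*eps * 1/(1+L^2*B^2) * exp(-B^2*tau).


k_inf = eta*f*p*eps = 1.824*0.91*0.884*1.085 = 1.592019
P_TNL = 1/(1 + L^2*B^2) = 1/(1 + 2.2*0.00424) = 0.9907582
P_FNL = exp(-B^2*tau) = exp(-0.00424*63.4) = 0.7642839
k_eff = k_inf * P_TNL * P_FNL = 1.592019 * 0.9907582 * 0.7642839
k_eff = 1.2055

1.2055


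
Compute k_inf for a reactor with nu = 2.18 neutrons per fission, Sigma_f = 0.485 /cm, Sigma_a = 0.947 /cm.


k_inf = nu * Sigma_f / Sigma_a
k_inf = 2.18 * 0.485 / 0.947
k_inf = 1.1165

1.1165


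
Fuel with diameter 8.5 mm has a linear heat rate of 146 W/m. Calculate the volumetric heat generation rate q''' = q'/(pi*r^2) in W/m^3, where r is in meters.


r = D / 2 / 1000 = 8.5 / 2 / 1000 = 0.00425 m
q''' = q' / (pi * r^2)
q''' = 146 / (pi * 0.00425^2)
q''' = 2.5729e+06 W/m^3

2.5729e+06


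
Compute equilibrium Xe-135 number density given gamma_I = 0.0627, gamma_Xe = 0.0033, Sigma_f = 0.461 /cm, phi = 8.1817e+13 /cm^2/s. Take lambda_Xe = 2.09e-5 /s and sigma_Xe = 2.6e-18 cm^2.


Xe_eq = (gamma_I + gamma_Xe) * Sigma_f * phi / (lambda_Xe + sigma_Xe * phi)
Numerator = (0.0627 + 0.0033) * 0.461 * 8.1817e+13 = 2.489364e+12
Denominator = 2.09e-5 + 2.6e-18 * 8.1817e+13 = 2.336242e-04
Xe_eq = 2.489364e+12 / 2.336242e-04 = 1.0655e+16 /cm^3

1.0655e+16


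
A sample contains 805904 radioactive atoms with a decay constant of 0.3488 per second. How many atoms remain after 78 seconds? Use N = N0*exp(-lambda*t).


N = N0 * exp(-lambda * t)
N = 805904 * exp(-0.3488 * 78)
N = 1.2322e-06

1.2322e-06


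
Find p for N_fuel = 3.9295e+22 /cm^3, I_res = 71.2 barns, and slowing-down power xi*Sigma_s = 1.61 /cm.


p = exp(-N * I * 1e-24 / (xi*Sigma_s))
p = exp(-3.9295e+22 * 71.2 * 1e-24 / 1.61)
p = 0.17591

0.17591


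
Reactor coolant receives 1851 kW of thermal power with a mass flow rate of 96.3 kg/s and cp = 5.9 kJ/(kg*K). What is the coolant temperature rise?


dT = Q / (m_dot * cp)
dT = 1851 / (96.3 * 5.9)
dT = 3.2578 C

3.2578


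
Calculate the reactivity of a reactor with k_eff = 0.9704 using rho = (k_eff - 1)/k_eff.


rho = (k_eff - 1) / k_eff
rho = (0.9704 - 1) / 0.9704
rho = -0.030503

-0.030503


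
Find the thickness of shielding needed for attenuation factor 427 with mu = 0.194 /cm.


x = ln(factor) / mu
x = ln(427) / 0.194
x = 31.221 cm

31.221


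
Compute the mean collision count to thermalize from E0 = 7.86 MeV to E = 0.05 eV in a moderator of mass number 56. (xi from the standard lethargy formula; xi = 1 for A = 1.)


xi = 1 + (A-1)^2/(2A)*ln((A-1)/(A+1)) = 0.03529286 (for A = 56)
n = ln(E0/E) / xi
n = ln(7.86e6 / 0.05) / 0.03529286
n = ln(1.572000e+08) / 0.03529286 = 534.75

534.75


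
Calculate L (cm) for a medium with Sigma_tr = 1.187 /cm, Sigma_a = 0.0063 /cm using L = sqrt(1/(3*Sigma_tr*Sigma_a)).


D = 1 / (3 * Sigma_tr) = 1 / (3 * 1.187) = 0.2808200 cm
L = sqrt(D / Sigma_a)
L = sqrt(0.2808200 / 0.0063)
L = 6.6764 cm

6.6764


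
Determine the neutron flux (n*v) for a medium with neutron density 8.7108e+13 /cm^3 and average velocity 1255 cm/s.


phi = n * v
phi = 8.7108e+13 * 1255
phi = 1.0932e+17 /cm^2/s

1.0932e+17


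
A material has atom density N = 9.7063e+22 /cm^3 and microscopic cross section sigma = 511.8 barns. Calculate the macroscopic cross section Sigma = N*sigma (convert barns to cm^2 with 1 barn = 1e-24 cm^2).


Sigma = N * sigma_barns * 1e-24
Sigma = 9.7063e+22 * 511.8 * 1e-24
Sigma = 49.677 /cm

49.677


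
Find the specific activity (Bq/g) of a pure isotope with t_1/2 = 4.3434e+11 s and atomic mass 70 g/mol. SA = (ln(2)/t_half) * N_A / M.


lambda = ln(2) / t_half = ln(2) / 4.3434e+11 = 1.595863e-12 /s
SA = lambda * N_A / M
SA = 1.595863e-12 * 6.022e23 / 70
SA = 1.3729e+10 Bq/g

1.3729e+10


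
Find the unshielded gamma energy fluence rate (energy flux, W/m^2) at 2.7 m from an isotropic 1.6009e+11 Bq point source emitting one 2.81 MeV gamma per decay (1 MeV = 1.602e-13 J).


psi = A * E * 1.602e-13 / (4*pi*r^2)
psi = 1.6009e+11 * 2.81 * 1.602e-13 / (4*pi*2.7^2)
psi = 7.8668e-04 W/m^2

7.8668e-04


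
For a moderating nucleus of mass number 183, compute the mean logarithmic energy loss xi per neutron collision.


xi = 1 + (A-1)^2/(2A) * ln((A-1)/(A+1))
xi = 1 + (183-1)^2/(2*183) * ln((183-1)/(183 +1))
xi = 0.010889

0.010889


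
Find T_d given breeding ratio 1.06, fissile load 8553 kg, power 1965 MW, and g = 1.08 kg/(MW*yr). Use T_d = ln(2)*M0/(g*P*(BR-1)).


Breeding gain G = BR - 1 = 1.06 - 1 = 0.06
Fissile production rate = g * P * G = 1.08 * 1965 * 0.06 = 127.332 kg/yr
T_d = ln(2) * M0 / (g * P * G)
T_d = ln(2) * 8553 / 127.332 = 46.559 yr

46.559


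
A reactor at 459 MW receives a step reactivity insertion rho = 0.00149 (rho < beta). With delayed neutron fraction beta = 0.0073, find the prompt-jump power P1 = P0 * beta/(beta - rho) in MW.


P1/P0 = beta / (beta - rho)
P1/P0 = 0.0073 / (0.0073 - 0.00149) = 1.256454
P1 = 459 * 1.256454 = 576.71 MW

576.71


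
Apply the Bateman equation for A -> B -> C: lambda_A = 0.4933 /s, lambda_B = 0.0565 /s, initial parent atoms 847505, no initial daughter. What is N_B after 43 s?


N_B(t) = lambda_A * N_A0 / (lambda_B - lambda_A) * [exp(-lambda_A*t) - exp(-lambda_B*t)]
exp(-0.4933*43) = 6.134637e-10; exp(-0.0565*43) = 0.08808086
N_B = 0.4933 * 847505 / (0.0565 - 0.4933) * (6.134637e-10 - 0.08808086)
N_B = 84305

84305
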